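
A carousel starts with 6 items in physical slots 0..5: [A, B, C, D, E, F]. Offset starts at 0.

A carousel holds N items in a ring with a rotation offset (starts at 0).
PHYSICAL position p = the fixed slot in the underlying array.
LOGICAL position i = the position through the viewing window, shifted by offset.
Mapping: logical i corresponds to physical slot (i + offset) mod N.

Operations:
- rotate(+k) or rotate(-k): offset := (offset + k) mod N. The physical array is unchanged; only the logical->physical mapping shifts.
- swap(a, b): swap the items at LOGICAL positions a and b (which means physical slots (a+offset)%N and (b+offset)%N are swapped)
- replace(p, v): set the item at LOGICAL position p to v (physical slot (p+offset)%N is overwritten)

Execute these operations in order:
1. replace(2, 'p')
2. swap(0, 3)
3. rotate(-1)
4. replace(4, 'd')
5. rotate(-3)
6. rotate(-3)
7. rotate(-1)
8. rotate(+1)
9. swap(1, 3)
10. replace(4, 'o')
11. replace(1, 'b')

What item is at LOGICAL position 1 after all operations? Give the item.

Answer: b

Derivation:
After op 1 (replace(2, 'p')): offset=0, physical=[A,B,p,D,E,F], logical=[A,B,p,D,E,F]
After op 2 (swap(0, 3)): offset=0, physical=[D,B,p,A,E,F], logical=[D,B,p,A,E,F]
After op 3 (rotate(-1)): offset=5, physical=[D,B,p,A,E,F], logical=[F,D,B,p,A,E]
After op 4 (replace(4, 'd')): offset=5, physical=[D,B,p,d,E,F], logical=[F,D,B,p,d,E]
After op 5 (rotate(-3)): offset=2, physical=[D,B,p,d,E,F], logical=[p,d,E,F,D,B]
After op 6 (rotate(-3)): offset=5, physical=[D,B,p,d,E,F], logical=[F,D,B,p,d,E]
After op 7 (rotate(-1)): offset=4, physical=[D,B,p,d,E,F], logical=[E,F,D,B,p,d]
After op 8 (rotate(+1)): offset=5, physical=[D,B,p,d,E,F], logical=[F,D,B,p,d,E]
After op 9 (swap(1, 3)): offset=5, physical=[p,B,D,d,E,F], logical=[F,p,B,D,d,E]
After op 10 (replace(4, 'o')): offset=5, physical=[p,B,D,o,E,F], logical=[F,p,B,D,o,E]
After op 11 (replace(1, 'b')): offset=5, physical=[b,B,D,o,E,F], logical=[F,b,B,D,o,E]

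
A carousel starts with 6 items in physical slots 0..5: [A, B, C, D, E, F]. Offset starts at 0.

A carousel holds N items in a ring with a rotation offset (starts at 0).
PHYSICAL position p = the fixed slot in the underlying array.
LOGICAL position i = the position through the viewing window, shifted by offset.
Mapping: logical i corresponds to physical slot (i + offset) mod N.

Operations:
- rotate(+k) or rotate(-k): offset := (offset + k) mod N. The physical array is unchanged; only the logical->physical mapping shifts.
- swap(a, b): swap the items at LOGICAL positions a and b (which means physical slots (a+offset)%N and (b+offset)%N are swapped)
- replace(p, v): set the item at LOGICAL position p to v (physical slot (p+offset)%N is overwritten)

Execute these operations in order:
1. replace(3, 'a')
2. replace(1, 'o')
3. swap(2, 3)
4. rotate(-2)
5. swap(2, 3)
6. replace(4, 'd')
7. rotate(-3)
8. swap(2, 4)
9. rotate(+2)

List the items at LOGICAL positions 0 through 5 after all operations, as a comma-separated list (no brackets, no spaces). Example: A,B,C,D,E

After op 1 (replace(3, 'a')): offset=0, physical=[A,B,C,a,E,F], logical=[A,B,C,a,E,F]
After op 2 (replace(1, 'o')): offset=0, physical=[A,o,C,a,E,F], logical=[A,o,C,a,E,F]
After op 3 (swap(2, 3)): offset=0, physical=[A,o,a,C,E,F], logical=[A,o,a,C,E,F]
After op 4 (rotate(-2)): offset=4, physical=[A,o,a,C,E,F], logical=[E,F,A,o,a,C]
After op 5 (swap(2, 3)): offset=4, physical=[o,A,a,C,E,F], logical=[E,F,o,A,a,C]
After op 6 (replace(4, 'd')): offset=4, physical=[o,A,d,C,E,F], logical=[E,F,o,A,d,C]
After op 7 (rotate(-3)): offset=1, physical=[o,A,d,C,E,F], logical=[A,d,C,E,F,o]
After op 8 (swap(2, 4)): offset=1, physical=[o,A,d,F,E,C], logical=[A,d,F,E,C,o]
After op 9 (rotate(+2)): offset=3, physical=[o,A,d,F,E,C], logical=[F,E,C,o,A,d]

Answer: F,E,C,o,A,d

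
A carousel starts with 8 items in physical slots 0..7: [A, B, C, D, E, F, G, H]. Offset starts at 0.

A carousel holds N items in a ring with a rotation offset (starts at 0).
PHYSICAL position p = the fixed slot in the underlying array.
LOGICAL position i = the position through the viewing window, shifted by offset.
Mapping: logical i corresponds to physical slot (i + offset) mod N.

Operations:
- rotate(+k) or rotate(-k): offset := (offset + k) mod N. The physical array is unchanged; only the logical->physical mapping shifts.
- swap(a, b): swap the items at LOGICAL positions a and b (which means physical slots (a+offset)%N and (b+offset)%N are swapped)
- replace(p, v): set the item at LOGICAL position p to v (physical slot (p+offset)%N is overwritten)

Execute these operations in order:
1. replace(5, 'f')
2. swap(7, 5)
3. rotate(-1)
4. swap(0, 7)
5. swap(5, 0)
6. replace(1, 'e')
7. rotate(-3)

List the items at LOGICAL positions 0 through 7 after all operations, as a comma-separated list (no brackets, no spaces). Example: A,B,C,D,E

Answer: G,H,f,E,e,B,C,D

Derivation:
After op 1 (replace(5, 'f')): offset=0, physical=[A,B,C,D,E,f,G,H], logical=[A,B,C,D,E,f,G,H]
After op 2 (swap(7, 5)): offset=0, physical=[A,B,C,D,E,H,G,f], logical=[A,B,C,D,E,H,G,f]
After op 3 (rotate(-1)): offset=7, physical=[A,B,C,D,E,H,G,f], logical=[f,A,B,C,D,E,H,G]
After op 4 (swap(0, 7)): offset=7, physical=[A,B,C,D,E,H,f,G], logical=[G,A,B,C,D,E,H,f]
After op 5 (swap(5, 0)): offset=7, physical=[A,B,C,D,G,H,f,E], logical=[E,A,B,C,D,G,H,f]
After op 6 (replace(1, 'e')): offset=7, physical=[e,B,C,D,G,H,f,E], logical=[E,e,B,C,D,G,H,f]
After op 7 (rotate(-3)): offset=4, physical=[e,B,C,D,G,H,f,E], logical=[G,H,f,E,e,B,C,D]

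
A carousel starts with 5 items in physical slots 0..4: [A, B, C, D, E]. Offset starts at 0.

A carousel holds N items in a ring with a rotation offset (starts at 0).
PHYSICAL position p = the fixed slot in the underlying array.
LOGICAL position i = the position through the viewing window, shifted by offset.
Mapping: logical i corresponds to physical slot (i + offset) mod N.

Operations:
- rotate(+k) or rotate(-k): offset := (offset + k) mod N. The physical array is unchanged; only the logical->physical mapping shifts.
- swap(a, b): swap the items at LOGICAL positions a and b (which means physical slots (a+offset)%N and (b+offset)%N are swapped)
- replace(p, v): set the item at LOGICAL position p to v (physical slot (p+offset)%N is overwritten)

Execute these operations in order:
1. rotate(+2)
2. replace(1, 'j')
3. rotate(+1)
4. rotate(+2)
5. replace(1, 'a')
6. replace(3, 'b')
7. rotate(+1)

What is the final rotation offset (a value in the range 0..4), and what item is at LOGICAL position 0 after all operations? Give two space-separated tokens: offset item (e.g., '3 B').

After op 1 (rotate(+2)): offset=2, physical=[A,B,C,D,E], logical=[C,D,E,A,B]
After op 2 (replace(1, 'j')): offset=2, physical=[A,B,C,j,E], logical=[C,j,E,A,B]
After op 3 (rotate(+1)): offset=3, physical=[A,B,C,j,E], logical=[j,E,A,B,C]
After op 4 (rotate(+2)): offset=0, physical=[A,B,C,j,E], logical=[A,B,C,j,E]
After op 5 (replace(1, 'a')): offset=0, physical=[A,a,C,j,E], logical=[A,a,C,j,E]
After op 6 (replace(3, 'b')): offset=0, physical=[A,a,C,b,E], logical=[A,a,C,b,E]
After op 7 (rotate(+1)): offset=1, physical=[A,a,C,b,E], logical=[a,C,b,E,A]

Answer: 1 a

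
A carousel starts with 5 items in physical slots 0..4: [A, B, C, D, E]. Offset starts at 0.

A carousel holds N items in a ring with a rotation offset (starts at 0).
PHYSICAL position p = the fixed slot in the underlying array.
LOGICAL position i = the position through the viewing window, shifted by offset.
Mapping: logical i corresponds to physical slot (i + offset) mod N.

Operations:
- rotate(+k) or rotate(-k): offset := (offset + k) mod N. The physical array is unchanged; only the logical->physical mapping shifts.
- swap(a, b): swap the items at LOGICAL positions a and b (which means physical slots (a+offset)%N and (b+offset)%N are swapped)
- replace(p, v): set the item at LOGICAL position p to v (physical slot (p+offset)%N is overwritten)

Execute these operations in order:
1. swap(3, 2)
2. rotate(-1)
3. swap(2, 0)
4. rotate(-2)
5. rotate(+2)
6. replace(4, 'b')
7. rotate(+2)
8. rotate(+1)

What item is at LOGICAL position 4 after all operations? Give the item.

After op 1 (swap(3, 2)): offset=0, physical=[A,B,D,C,E], logical=[A,B,D,C,E]
After op 2 (rotate(-1)): offset=4, physical=[A,B,D,C,E], logical=[E,A,B,D,C]
After op 3 (swap(2, 0)): offset=4, physical=[A,E,D,C,B], logical=[B,A,E,D,C]
After op 4 (rotate(-2)): offset=2, physical=[A,E,D,C,B], logical=[D,C,B,A,E]
After op 5 (rotate(+2)): offset=4, physical=[A,E,D,C,B], logical=[B,A,E,D,C]
After op 6 (replace(4, 'b')): offset=4, physical=[A,E,D,b,B], logical=[B,A,E,D,b]
After op 7 (rotate(+2)): offset=1, physical=[A,E,D,b,B], logical=[E,D,b,B,A]
After op 8 (rotate(+1)): offset=2, physical=[A,E,D,b,B], logical=[D,b,B,A,E]

Answer: E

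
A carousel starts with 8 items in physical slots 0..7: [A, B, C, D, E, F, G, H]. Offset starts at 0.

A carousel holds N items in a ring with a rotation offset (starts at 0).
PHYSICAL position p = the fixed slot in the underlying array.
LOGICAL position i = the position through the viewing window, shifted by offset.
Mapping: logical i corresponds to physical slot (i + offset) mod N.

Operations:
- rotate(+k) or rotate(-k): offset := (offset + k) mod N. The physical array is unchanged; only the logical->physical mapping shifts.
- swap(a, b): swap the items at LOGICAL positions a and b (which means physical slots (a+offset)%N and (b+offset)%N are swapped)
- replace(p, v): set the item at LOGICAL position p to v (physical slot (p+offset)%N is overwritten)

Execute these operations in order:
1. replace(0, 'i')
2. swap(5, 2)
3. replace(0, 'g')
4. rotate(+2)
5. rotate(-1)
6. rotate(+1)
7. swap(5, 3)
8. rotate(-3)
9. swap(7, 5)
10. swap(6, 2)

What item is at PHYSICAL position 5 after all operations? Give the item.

Answer: B

Derivation:
After op 1 (replace(0, 'i')): offset=0, physical=[i,B,C,D,E,F,G,H], logical=[i,B,C,D,E,F,G,H]
After op 2 (swap(5, 2)): offset=0, physical=[i,B,F,D,E,C,G,H], logical=[i,B,F,D,E,C,G,H]
After op 3 (replace(0, 'g')): offset=0, physical=[g,B,F,D,E,C,G,H], logical=[g,B,F,D,E,C,G,H]
After op 4 (rotate(+2)): offset=2, physical=[g,B,F,D,E,C,G,H], logical=[F,D,E,C,G,H,g,B]
After op 5 (rotate(-1)): offset=1, physical=[g,B,F,D,E,C,G,H], logical=[B,F,D,E,C,G,H,g]
After op 6 (rotate(+1)): offset=2, physical=[g,B,F,D,E,C,G,H], logical=[F,D,E,C,G,H,g,B]
After op 7 (swap(5, 3)): offset=2, physical=[g,B,F,D,E,H,G,C], logical=[F,D,E,H,G,C,g,B]
After op 8 (rotate(-3)): offset=7, physical=[g,B,F,D,E,H,G,C], logical=[C,g,B,F,D,E,H,G]
After op 9 (swap(7, 5)): offset=7, physical=[g,B,F,D,G,H,E,C], logical=[C,g,B,F,D,G,H,E]
After op 10 (swap(6, 2)): offset=7, physical=[g,H,F,D,G,B,E,C], logical=[C,g,H,F,D,G,B,E]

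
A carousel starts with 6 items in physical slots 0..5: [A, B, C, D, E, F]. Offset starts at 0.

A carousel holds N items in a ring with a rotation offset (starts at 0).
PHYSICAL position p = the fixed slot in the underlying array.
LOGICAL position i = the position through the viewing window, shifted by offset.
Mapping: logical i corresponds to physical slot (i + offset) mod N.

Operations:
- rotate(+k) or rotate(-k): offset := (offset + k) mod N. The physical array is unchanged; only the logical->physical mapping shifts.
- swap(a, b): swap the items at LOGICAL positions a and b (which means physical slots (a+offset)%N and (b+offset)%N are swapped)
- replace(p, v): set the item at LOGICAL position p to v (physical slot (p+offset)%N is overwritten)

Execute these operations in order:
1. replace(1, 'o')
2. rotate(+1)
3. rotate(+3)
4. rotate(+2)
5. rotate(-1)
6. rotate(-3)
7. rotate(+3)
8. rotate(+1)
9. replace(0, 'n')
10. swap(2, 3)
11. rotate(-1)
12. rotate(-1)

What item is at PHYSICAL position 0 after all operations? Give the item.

After op 1 (replace(1, 'o')): offset=0, physical=[A,o,C,D,E,F], logical=[A,o,C,D,E,F]
After op 2 (rotate(+1)): offset=1, physical=[A,o,C,D,E,F], logical=[o,C,D,E,F,A]
After op 3 (rotate(+3)): offset=4, physical=[A,o,C,D,E,F], logical=[E,F,A,o,C,D]
After op 4 (rotate(+2)): offset=0, physical=[A,o,C,D,E,F], logical=[A,o,C,D,E,F]
After op 5 (rotate(-1)): offset=5, physical=[A,o,C,D,E,F], logical=[F,A,o,C,D,E]
After op 6 (rotate(-3)): offset=2, physical=[A,o,C,D,E,F], logical=[C,D,E,F,A,o]
After op 7 (rotate(+3)): offset=5, physical=[A,o,C,D,E,F], logical=[F,A,o,C,D,E]
After op 8 (rotate(+1)): offset=0, physical=[A,o,C,D,E,F], logical=[A,o,C,D,E,F]
After op 9 (replace(0, 'n')): offset=0, physical=[n,o,C,D,E,F], logical=[n,o,C,D,E,F]
After op 10 (swap(2, 3)): offset=0, physical=[n,o,D,C,E,F], logical=[n,o,D,C,E,F]
After op 11 (rotate(-1)): offset=5, physical=[n,o,D,C,E,F], logical=[F,n,o,D,C,E]
After op 12 (rotate(-1)): offset=4, physical=[n,o,D,C,E,F], logical=[E,F,n,o,D,C]

Answer: n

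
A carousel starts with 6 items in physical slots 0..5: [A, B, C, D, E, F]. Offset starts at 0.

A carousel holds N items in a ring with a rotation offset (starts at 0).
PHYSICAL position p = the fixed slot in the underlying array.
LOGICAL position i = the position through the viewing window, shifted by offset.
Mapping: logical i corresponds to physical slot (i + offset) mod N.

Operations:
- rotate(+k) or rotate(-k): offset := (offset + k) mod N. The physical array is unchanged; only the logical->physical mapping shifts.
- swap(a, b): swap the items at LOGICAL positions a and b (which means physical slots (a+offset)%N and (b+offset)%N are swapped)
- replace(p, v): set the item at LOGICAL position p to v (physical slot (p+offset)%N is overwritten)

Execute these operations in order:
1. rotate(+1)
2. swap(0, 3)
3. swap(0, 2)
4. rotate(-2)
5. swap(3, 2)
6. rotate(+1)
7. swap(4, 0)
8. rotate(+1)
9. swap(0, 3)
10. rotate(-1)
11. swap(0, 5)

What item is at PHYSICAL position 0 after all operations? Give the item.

After op 1 (rotate(+1)): offset=1, physical=[A,B,C,D,E,F], logical=[B,C,D,E,F,A]
After op 2 (swap(0, 3)): offset=1, physical=[A,E,C,D,B,F], logical=[E,C,D,B,F,A]
After op 3 (swap(0, 2)): offset=1, physical=[A,D,C,E,B,F], logical=[D,C,E,B,F,A]
After op 4 (rotate(-2)): offset=5, physical=[A,D,C,E,B,F], logical=[F,A,D,C,E,B]
After op 5 (swap(3, 2)): offset=5, physical=[A,C,D,E,B,F], logical=[F,A,C,D,E,B]
After op 6 (rotate(+1)): offset=0, physical=[A,C,D,E,B,F], logical=[A,C,D,E,B,F]
After op 7 (swap(4, 0)): offset=0, physical=[B,C,D,E,A,F], logical=[B,C,D,E,A,F]
After op 8 (rotate(+1)): offset=1, physical=[B,C,D,E,A,F], logical=[C,D,E,A,F,B]
After op 9 (swap(0, 3)): offset=1, physical=[B,A,D,E,C,F], logical=[A,D,E,C,F,B]
After op 10 (rotate(-1)): offset=0, physical=[B,A,D,E,C,F], logical=[B,A,D,E,C,F]
After op 11 (swap(0, 5)): offset=0, physical=[F,A,D,E,C,B], logical=[F,A,D,E,C,B]

Answer: F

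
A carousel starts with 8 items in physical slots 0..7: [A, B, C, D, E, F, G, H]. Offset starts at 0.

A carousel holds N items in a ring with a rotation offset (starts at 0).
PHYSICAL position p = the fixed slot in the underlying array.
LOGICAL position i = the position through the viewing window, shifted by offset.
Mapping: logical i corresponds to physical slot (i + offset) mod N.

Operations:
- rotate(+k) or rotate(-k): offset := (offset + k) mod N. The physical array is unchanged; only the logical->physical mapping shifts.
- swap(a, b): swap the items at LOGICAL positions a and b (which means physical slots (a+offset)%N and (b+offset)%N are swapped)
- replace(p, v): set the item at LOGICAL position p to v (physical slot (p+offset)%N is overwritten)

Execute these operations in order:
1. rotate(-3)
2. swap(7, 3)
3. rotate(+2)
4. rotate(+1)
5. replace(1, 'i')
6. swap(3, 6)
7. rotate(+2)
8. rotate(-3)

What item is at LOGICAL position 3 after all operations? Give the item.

After op 1 (rotate(-3)): offset=5, physical=[A,B,C,D,E,F,G,H], logical=[F,G,H,A,B,C,D,E]
After op 2 (swap(7, 3)): offset=5, physical=[E,B,C,D,A,F,G,H], logical=[F,G,H,E,B,C,D,A]
After op 3 (rotate(+2)): offset=7, physical=[E,B,C,D,A,F,G,H], logical=[H,E,B,C,D,A,F,G]
After op 4 (rotate(+1)): offset=0, physical=[E,B,C,D,A,F,G,H], logical=[E,B,C,D,A,F,G,H]
After op 5 (replace(1, 'i')): offset=0, physical=[E,i,C,D,A,F,G,H], logical=[E,i,C,D,A,F,G,H]
After op 6 (swap(3, 6)): offset=0, physical=[E,i,C,G,A,F,D,H], logical=[E,i,C,G,A,F,D,H]
After op 7 (rotate(+2)): offset=2, physical=[E,i,C,G,A,F,D,H], logical=[C,G,A,F,D,H,E,i]
After op 8 (rotate(-3)): offset=7, physical=[E,i,C,G,A,F,D,H], logical=[H,E,i,C,G,A,F,D]

Answer: C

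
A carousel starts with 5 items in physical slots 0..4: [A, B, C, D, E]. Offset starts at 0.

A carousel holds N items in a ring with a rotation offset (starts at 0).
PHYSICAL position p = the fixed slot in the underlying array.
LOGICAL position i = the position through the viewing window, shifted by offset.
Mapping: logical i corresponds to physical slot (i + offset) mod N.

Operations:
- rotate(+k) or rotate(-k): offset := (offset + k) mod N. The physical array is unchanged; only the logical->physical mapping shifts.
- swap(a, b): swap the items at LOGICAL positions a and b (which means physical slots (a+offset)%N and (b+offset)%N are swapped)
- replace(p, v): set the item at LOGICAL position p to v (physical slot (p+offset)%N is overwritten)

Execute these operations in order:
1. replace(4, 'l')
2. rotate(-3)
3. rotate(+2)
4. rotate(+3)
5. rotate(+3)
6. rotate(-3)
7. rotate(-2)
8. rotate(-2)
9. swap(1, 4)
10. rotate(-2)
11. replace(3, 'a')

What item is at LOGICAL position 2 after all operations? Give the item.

Answer: D

Derivation:
After op 1 (replace(4, 'l')): offset=0, physical=[A,B,C,D,l], logical=[A,B,C,D,l]
After op 2 (rotate(-3)): offset=2, physical=[A,B,C,D,l], logical=[C,D,l,A,B]
After op 3 (rotate(+2)): offset=4, physical=[A,B,C,D,l], logical=[l,A,B,C,D]
After op 4 (rotate(+3)): offset=2, physical=[A,B,C,D,l], logical=[C,D,l,A,B]
After op 5 (rotate(+3)): offset=0, physical=[A,B,C,D,l], logical=[A,B,C,D,l]
After op 6 (rotate(-3)): offset=2, physical=[A,B,C,D,l], logical=[C,D,l,A,B]
After op 7 (rotate(-2)): offset=0, physical=[A,B,C,D,l], logical=[A,B,C,D,l]
After op 8 (rotate(-2)): offset=3, physical=[A,B,C,D,l], logical=[D,l,A,B,C]
After op 9 (swap(1, 4)): offset=3, physical=[A,B,l,D,C], logical=[D,C,A,B,l]
After op 10 (rotate(-2)): offset=1, physical=[A,B,l,D,C], logical=[B,l,D,C,A]
After op 11 (replace(3, 'a')): offset=1, physical=[A,B,l,D,a], logical=[B,l,D,a,A]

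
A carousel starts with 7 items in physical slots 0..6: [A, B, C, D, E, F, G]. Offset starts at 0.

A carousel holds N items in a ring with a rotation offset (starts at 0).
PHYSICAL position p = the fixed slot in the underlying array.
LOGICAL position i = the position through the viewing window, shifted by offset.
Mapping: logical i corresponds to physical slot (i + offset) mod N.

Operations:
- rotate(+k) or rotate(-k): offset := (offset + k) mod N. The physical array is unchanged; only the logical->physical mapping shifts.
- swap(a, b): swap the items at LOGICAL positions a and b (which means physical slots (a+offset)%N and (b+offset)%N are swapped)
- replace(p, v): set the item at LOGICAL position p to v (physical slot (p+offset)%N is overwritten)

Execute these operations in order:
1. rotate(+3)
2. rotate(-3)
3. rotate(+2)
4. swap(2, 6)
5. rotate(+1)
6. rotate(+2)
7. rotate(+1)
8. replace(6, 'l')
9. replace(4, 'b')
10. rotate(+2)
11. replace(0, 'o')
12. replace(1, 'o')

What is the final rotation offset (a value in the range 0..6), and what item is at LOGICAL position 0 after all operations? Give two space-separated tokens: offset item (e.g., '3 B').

After op 1 (rotate(+3)): offset=3, physical=[A,B,C,D,E,F,G], logical=[D,E,F,G,A,B,C]
After op 2 (rotate(-3)): offset=0, physical=[A,B,C,D,E,F,G], logical=[A,B,C,D,E,F,G]
After op 3 (rotate(+2)): offset=2, physical=[A,B,C,D,E,F,G], logical=[C,D,E,F,G,A,B]
After op 4 (swap(2, 6)): offset=2, physical=[A,E,C,D,B,F,G], logical=[C,D,B,F,G,A,E]
After op 5 (rotate(+1)): offset=3, physical=[A,E,C,D,B,F,G], logical=[D,B,F,G,A,E,C]
After op 6 (rotate(+2)): offset=5, physical=[A,E,C,D,B,F,G], logical=[F,G,A,E,C,D,B]
After op 7 (rotate(+1)): offset=6, physical=[A,E,C,D,B,F,G], logical=[G,A,E,C,D,B,F]
After op 8 (replace(6, 'l')): offset=6, physical=[A,E,C,D,B,l,G], logical=[G,A,E,C,D,B,l]
After op 9 (replace(4, 'b')): offset=6, physical=[A,E,C,b,B,l,G], logical=[G,A,E,C,b,B,l]
After op 10 (rotate(+2)): offset=1, physical=[A,E,C,b,B,l,G], logical=[E,C,b,B,l,G,A]
After op 11 (replace(0, 'o')): offset=1, physical=[A,o,C,b,B,l,G], logical=[o,C,b,B,l,G,A]
After op 12 (replace(1, 'o')): offset=1, physical=[A,o,o,b,B,l,G], logical=[o,o,b,B,l,G,A]

Answer: 1 o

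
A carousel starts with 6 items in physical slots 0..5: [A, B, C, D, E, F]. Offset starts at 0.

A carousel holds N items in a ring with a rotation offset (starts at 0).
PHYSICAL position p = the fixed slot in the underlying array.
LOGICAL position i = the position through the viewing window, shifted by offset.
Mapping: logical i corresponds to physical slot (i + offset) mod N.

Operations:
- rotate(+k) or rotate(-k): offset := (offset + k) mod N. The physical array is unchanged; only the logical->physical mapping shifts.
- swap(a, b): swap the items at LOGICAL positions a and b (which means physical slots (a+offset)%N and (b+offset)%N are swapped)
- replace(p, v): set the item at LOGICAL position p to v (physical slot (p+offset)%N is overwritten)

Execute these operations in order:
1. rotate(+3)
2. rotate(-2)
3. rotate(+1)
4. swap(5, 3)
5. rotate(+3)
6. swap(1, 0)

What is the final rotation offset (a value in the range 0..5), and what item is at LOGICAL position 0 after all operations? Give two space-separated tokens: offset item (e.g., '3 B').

Answer: 5 A

Derivation:
After op 1 (rotate(+3)): offset=3, physical=[A,B,C,D,E,F], logical=[D,E,F,A,B,C]
After op 2 (rotate(-2)): offset=1, physical=[A,B,C,D,E,F], logical=[B,C,D,E,F,A]
After op 3 (rotate(+1)): offset=2, physical=[A,B,C,D,E,F], logical=[C,D,E,F,A,B]
After op 4 (swap(5, 3)): offset=2, physical=[A,F,C,D,E,B], logical=[C,D,E,B,A,F]
After op 5 (rotate(+3)): offset=5, physical=[A,F,C,D,E,B], logical=[B,A,F,C,D,E]
After op 6 (swap(1, 0)): offset=5, physical=[B,F,C,D,E,A], logical=[A,B,F,C,D,E]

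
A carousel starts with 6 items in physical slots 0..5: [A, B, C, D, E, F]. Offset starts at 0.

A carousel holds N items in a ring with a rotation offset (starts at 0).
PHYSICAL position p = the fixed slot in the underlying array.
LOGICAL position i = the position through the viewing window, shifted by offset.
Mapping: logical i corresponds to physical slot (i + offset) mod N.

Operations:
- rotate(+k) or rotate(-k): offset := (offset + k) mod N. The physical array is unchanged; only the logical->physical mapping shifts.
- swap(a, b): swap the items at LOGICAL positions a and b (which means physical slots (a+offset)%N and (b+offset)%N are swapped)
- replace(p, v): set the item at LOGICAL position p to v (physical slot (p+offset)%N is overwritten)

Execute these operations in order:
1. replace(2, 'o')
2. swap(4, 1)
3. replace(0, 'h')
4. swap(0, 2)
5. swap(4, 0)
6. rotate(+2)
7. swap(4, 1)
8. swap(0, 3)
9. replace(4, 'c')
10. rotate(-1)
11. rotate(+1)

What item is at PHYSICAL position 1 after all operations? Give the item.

Answer: E

Derivation:
After op 1 (replace(2, 'o')): offset=0, physical=[A,B,o,D,E,F], logical=[A,B,o,D,E,F]
After op 2 (swap(4, 1)): offset=0, physical=[A,E,o,D,B,F], logical=[A,E,o,D,B,F]
After op 3 (replace(0, 'h')): offset=0, physical=[h,E,o,D,B,F], logical=[h,E,o,D,B,F]
After op 4 (swap(0, 2)): offset=0, physical=[o,E,h,D,B,F], logical=[o,E,h,D,B,F]
After op 5 (swap(4, 0)): offset=0, physical=[B,E,h,D,o,F], logical=[B,E,h,D,o,F]
After op 6 (rotate(+2)): offset=2, physical=[B,E,h,D,o,F], logical=[h,D,o,F,B,E]
After op 7 (swap(4, 1)): offset=2, physical=[D,E,h,B,o,F], logical=[h,B,o,F,D,E]
After op 8 (swap(0, 3)): offset=2, physical=[D,E,F,B,o,h], logical=[F,B,o,h,D,E]
After op 9 (replace(4, 'c')): offset=2, physical=[c,E,F,B,o,h], logical=[F,B,o,h,c,E]
After op 10 (rotate(-1)): offset=1, physical=[c,E,F,B,o,h], logical=[E,F,B,o,h,c]
After op 11 (rotate(+1)): offset=2, physical=[c,E,F,B,o,h], logical=[F,B,o,h,c,E]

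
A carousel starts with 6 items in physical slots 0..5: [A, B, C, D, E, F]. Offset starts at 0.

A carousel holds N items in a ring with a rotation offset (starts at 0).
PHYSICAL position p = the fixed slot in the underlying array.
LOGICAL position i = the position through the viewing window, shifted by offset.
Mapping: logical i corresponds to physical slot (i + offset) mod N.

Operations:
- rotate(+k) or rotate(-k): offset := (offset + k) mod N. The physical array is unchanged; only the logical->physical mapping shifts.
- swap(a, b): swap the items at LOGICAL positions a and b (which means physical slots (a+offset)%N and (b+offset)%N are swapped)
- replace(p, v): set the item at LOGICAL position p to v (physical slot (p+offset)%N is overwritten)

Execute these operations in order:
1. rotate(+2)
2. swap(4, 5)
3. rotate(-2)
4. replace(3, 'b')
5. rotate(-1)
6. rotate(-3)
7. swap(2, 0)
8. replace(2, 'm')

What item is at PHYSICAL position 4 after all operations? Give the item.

Answer: m

Derivation:
After op 1 (rotate(+2)): offset=2, physical=[A,B,C,D,E,F], logical=[C,D,E,F,A,B]
After op 2 (swap(4, 5)): offset=2, physical=[B,A,C,D,E,F], logical=[C,D,E,F,B,A]
After op 3 (rotate(-2)): offset=0, physical=[B,A,C,D,E,F], logical=[B,A,C,D,E,F]
After op 4 (replace(3, 'b')): offset=0, physical=[B,A,C,b,E,F], logical=[B,A,C,b,E,F]
After op 5 (rotate(-1)): offset=5, physical=[B,A,C,b,E,F], logical=[F,B,A,C,b,E]
After op 6 (rotate(-3)): offset=2, physical=[B,A,C,b,E,F], logical=[C,b,E,F,B,A]
After op 7 (swap(2, 0)): offset=2, physical=[B,A,E,b,C,F], logical=[E,b,C,F,B,A]
After op 8 (replace(2, 'm')): offset=2, physical=[B,A,E,b,m,F], logical=[E,b,m,F,B,A]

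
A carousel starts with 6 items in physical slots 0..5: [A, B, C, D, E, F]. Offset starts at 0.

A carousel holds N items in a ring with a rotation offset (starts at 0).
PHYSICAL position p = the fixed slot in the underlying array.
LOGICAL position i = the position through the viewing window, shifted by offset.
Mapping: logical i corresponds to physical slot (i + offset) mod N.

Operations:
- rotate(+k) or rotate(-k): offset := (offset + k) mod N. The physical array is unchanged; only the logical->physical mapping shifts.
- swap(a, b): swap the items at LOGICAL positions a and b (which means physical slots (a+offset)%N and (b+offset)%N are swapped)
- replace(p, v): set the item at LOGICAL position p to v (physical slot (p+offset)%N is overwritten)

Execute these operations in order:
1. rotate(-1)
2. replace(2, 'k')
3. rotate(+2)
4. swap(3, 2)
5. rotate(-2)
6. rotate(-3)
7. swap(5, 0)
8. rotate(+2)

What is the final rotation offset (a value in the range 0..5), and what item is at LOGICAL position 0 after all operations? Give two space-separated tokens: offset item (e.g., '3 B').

After op 1 (rotate(-1)): offset=5, physical=[A,B,C,D,E,F], logical=[F,A,B,C,D,E]
After op 2 (replace(2, 'k')): offset=5, physical=[A,k,C,D,E,F], logical=[F,A,k,C,D,E]
After op 3 (rotate(+2)): offset=1, physical=[A,k,C,D,E,F], logical=[k,C,D,E,F,A]
After op 4 (swap(3, 2)): offset=1, physical=[A,k,C,E,D,F], logical=[k,C,E,D,F,A]
After op 5 (rotate(-2)): offset=5, physical=[A,k,C,E,D,F], logical=[F,A,k,C,E,D]
After op 6 (rotate(-3)): offset=2, physical=[A,k,C,E,D,F], logical=[C,E,D,F,A,k]
After op 7 (swap(5, 0)): offset=2, physical=[A,C,k,E,D,F], logical=[k,E,D,F,A,C]
After op 8 (rotate(+2)): offset=4, physical=[A,C,k,E,D,F], logical=[D,F,A,C,k,E]

Answer: 4 D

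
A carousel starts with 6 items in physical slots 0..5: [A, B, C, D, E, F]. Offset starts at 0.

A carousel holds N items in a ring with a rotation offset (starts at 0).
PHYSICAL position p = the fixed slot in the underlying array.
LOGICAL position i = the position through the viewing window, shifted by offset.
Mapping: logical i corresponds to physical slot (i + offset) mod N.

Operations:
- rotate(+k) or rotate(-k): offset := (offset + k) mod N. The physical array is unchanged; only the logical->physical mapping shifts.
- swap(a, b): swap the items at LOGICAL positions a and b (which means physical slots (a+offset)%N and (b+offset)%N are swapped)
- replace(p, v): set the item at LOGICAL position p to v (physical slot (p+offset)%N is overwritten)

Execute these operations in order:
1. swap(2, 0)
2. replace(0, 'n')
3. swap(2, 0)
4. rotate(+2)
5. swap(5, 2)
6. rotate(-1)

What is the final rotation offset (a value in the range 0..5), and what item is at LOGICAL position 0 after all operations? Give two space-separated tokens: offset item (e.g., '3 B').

Answer: 1 E

Derivation:
After op 1 (swap(2, 0)): offset=0, physical=[C,B,A,D,E,F], logical=[C,B,A,D,E,F]
After op 2 (replace(0, 'n')): offset=0, physical=[n,B,A,D,E,F], logical=[n,B,A,D,E,F]
After op 3 (swap(2, 0)): offset=0, physical=[A,B,n,D,E,F], logical=[A,B,n,D,E,F]
After op 4 (rotate(+2)): offset=2, physical=[A,B,n,D,E,F], logical=[n,D,E,F,A,B]
After op 5 (swap(5, 2)): offset=2, physical=[A,E,n,D,B,F], logical=[n,D,B,F,A,E]
After op 6 (rotate(-1)): offset=1, physical=[A,E,n,D,B,F], logical=[E,n,D,B,F,A]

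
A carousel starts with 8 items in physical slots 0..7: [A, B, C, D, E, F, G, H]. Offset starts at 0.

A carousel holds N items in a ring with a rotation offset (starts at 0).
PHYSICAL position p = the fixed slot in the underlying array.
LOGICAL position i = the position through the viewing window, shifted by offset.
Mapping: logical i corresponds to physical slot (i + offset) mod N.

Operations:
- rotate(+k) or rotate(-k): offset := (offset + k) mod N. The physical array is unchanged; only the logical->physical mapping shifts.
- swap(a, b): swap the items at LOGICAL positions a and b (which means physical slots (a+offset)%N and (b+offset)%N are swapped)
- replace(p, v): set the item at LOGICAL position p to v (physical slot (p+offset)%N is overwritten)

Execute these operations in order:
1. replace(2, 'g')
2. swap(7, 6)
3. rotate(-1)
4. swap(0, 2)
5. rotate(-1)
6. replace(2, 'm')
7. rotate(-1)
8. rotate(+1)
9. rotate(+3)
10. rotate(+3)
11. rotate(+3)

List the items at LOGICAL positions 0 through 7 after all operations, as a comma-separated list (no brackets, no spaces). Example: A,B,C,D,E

Answer: B,m,G,g,D,E,F,H

Derivation:
After op 1 (replace(2, 'g')): offset=0, physical=[A,B,g,D,E,F,G,H], logical=[A,B,g,D,E,F,G,H]
After op 2 (swap(7, 6)): offset=0, physical=[A,B,g,D,E,F,H,G], logical=[A,B,g,D,E,F,H,G]
After op 3 (rotate(-1)): offset=7, physical=[A,B,g,D,E,F,H,G], logical=[G,A,B,g,D,E,F,H]
After op 4 (swap(0, 2)): offset=7, physical=[A,G,g,D,E,F,H,B], logical=[B,A,G,g,D,E,F,H]
After op 5 (rotate(-1)): offset=6, physical=[A,G,g,D,E,F,H,B], logical=[H,B,A,G,g,D,E,F]
After op 6 (replace(2, 'm')): offset=6, physical=[m,G,g,D,E,F,H,B], logical=[H,B,m,G,g,D,E,F]
After op 7 (rotate(-1)): offset=5, physical=[m,G,g,D,E,F,H,B], logical=[F,H,B,m,G,g,D,E]
After op 8 (rotate(+1)): offset=6, physical=[m,G,g,D,E,F,H,B], logical=[H,B,m,G,g,D,E,F]
After op 9 (rotate(+3)): offset=1, physical=[m,G,g,D,E,F,H,B], logical=[G,g,D,E,F,H,B,m]
After op 10 (rotate(+3)): offset=4, physical=[m,G,g,D,E,F,H,B], logical=[E,F,H,B,m,G,g,D]
After op 11 (rotate(+3)): offset=7, physical=[m,G,g,D,E,F,H,B], logical=[B,m,G,g,D,E,F,H]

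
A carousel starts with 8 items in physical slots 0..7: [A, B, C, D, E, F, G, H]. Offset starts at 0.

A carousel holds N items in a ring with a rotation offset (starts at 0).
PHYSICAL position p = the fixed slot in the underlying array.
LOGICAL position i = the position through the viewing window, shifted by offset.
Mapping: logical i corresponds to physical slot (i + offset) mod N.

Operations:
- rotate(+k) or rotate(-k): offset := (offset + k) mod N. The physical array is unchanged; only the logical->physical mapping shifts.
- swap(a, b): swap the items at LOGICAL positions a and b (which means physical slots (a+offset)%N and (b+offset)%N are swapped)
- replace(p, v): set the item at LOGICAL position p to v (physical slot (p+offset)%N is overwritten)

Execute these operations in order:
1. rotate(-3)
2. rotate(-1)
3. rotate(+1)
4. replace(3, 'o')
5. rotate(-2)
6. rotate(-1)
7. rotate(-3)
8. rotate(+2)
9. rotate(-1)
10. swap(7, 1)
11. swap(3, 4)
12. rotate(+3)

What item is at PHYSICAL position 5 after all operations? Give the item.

After op 1 (rotate(-3)): offset=5, physical=[A,B,C,D,E,F,G,H], logical=[F,G,H,A,B,C,D,E]
After op 2 (rotate(-1)): offset=4, physical=[A,B,C,D,E,F,G,H], logical=[E,F,G,H,A,B,C,D]
After op 3 (rotate(+1)): offset=5, physical=[A,B,C,D,E,F,G,H], logical=[F,G,H,A,B,C,D,E]
After op 4 (replace(3, 'o')): offset=5, physical=[o,B,C,D,E,F,G,H], logical=[F,G,H,o,B,C,D,E]
After op 5 (rotate(-2)): offset=3, physical=[o,B,C,D,E,F,G,H], logical=[D,E,F,G,H,o,B,C]
After op 6 (rotate(-1)): offset=2, physical=[o,B,C,D,E,F,G,H], logical=[C,D,E,F,G,H,o,B]
After op 7 (rotate(-3)): offset=7, physical=[o,B,C,D,E,F,G,H], logical=[H,o,B,C,D,E,F,G]
After op 8 (rotate(+2)): offset=1, physical=[o,B,C,D,E,F,G,H], logical=[B,C,D,E,F,G,H,o]
After op 9 (rotate(-1)): offset=0, physical=[o,B,C,D,E,F,G,H], logical=[o,B,C,D,E,F,G,H]
After op 10 (swap(7, 1)): offset=0, physical=[o,H,C,D,E,F,G,B], logical=[o,H,C,D,E,F,G,B]
After op 11 (swap(3, 4)): offset=0, physical=[o,H,C,E,D,F,G,B], logical=[o,H,C,E,D,F,G,B]
After op 12 (rotate(+3)): offset=3, physical=[o,H,C,E,D,F,G,B], logical=[E,D,F,G,B,o,H,C]

Answer: F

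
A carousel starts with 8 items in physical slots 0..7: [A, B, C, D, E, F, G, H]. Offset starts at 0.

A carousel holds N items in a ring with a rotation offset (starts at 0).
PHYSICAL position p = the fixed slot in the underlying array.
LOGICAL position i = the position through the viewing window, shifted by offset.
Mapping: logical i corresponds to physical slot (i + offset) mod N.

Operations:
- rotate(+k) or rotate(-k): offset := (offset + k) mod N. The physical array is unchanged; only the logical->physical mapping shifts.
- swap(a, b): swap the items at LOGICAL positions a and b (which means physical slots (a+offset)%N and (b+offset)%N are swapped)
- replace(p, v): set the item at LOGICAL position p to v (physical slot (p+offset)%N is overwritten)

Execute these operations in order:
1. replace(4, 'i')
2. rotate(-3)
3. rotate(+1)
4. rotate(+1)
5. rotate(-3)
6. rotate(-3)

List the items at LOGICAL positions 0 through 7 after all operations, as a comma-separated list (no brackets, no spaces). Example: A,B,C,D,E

Answer: B,C,D,i,F,G,H,A

Derivation:
After op 1 (replace(4, 'i')): offset=0, physical=[A,B,C,D,i,F,G,H], logical=[A,B,C,D,i,F,G,H]
After op 2 (rotate(-3)): offset=5, physical=[A,B,C,D,i,F,G,H], logical=[F,G,H,A,B,C,D,i]
After op 3 (rotate(+1)): offset=6, physical=[A,B,C,D,i,F,G,H], logical=[G,H,A,B,C,D,i,F]
After op 4 (rotate(+1)): offset=7, physical=[A,B,C,D,i,F,G,H], logical=[H,A,B,C,D,i,F,G]
After op 5 (rotate(-3)): offset=4, physical=[A,B,C,D,i,F,G,H], logical=[i,F,G,H,A,B,C,D]
After op 6 (rotate(-3)): offset=1, physical=[A,B,C,D,i,F,G,H], logical=[B,C,D,i,F,G,H,A]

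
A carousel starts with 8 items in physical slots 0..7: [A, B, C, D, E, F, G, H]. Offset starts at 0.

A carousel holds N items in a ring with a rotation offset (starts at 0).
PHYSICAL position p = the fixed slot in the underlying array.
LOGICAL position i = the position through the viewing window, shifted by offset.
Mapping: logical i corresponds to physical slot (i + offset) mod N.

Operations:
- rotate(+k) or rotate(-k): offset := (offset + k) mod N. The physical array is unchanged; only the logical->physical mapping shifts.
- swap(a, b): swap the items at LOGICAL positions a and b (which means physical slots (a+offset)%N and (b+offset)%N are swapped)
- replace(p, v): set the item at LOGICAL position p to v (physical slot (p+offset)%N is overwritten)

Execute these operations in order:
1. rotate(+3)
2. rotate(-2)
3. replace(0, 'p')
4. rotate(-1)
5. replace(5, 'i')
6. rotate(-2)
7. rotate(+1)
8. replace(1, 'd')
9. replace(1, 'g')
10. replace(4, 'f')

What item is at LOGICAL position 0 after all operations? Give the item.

After op 1 (rotate(+3)): offset=3, physical=[A,B,C,D,E,F,G,H], logical=[D,E,F,G,H,A,B,C]
After op 2 (rotate(-2)): offset=1, physical=[A,B,C,D,E,F,G,H], logical=[B,C,D,E,F,G,H,A]
After op 3 (replace(0, 'p')): offset=1, physical=[A,p,C,D,E,F,G,H], logical=[p,C,D,E,F,G,H,A]
After op 4 (rotate(-1)): offset=0, physical=[A,p,C,D,E,F,G,H], logical=[A,p,C,D,E,F,G,H]
After op 5 (replace(5, 'i')): offset=0, physical=[A,p,C,D,E,i,G,H], logical=[A,p,C,D,E,i,G,H]
After op 6 (rotate(-2)): offset=6, physical=[A,p,C,D,E,i,G,H], logical=[G,H,A,p,C,D,E,i]
After op 7 (rotate(+1)): offset=7, physical=[A,p,C,D,E,i,G,H], logical=[H,A,p,C,D,E,i,G]
After op 8 (replace(1, 'd')): offset=7, physical=[d,p,C,D,E,i,G,H], logical=[H,d,p,C,D,E,i,G]
After op 9 (replace(1, 'g')): offset=7, physical=[g,p,C,D,E,i,G,H], logical=[H,g,p,C,D,E,i,G]
After op 10 (replace(4, 'f')): offset=7, physical=[g,p,C,f,E,i,G,H], logical=[H,g,p,C,f,E,i,G]

Answer: H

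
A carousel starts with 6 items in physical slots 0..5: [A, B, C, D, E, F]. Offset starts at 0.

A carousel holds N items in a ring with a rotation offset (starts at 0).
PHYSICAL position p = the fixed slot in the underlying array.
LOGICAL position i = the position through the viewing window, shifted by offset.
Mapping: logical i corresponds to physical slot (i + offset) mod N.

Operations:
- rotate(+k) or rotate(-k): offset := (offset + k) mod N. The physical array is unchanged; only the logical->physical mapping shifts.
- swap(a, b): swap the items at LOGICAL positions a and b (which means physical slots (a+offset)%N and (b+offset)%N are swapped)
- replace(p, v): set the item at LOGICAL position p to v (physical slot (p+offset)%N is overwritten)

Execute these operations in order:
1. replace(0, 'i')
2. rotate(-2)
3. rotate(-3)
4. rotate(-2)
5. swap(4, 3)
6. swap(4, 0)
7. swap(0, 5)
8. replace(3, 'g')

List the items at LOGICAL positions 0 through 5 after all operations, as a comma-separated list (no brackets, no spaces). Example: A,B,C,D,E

Answer: E,i,B,g,F,C

Derivation:
After op 1 (replace(0, 'i')): offset=0, physical=[i,B,C,D,E,F], logical=[i,B,C,D,E,F]
After op 2 (rotate(-2)): offset=4, physical=[i,B,C,D,E,F], logical=[E,F,i,B,C,D]
After op 3 (rotate(-3)): offset=1, physical=[i,B,C,D,E,F], logical=[B,C,D,E,F,i]
After op 4 (rotate(-2)): offset=5, physical=[i,B,C,D,E,F], logical=[F,i,B,C,D,E]
After op 5 (swap(4, 3)): offset=5, physical=[i,B,D,C,E,F], logical=[F,i,B,D,C,E]
After op 6 (swap(4, 0)): offset=5, physical=[i,B,D,F,E,C], logical=[C,i,B,D,F,E]
After op 7 (swap(0, 5)): offset=5, physical=[i,B,D,F,C,E], logical=[E,i,B,D,F,C]
After op 8 (replace(3, 'g')): offset=5, physical=[i,B,g,F,C,E], logical=[E,i,B,g,F,C]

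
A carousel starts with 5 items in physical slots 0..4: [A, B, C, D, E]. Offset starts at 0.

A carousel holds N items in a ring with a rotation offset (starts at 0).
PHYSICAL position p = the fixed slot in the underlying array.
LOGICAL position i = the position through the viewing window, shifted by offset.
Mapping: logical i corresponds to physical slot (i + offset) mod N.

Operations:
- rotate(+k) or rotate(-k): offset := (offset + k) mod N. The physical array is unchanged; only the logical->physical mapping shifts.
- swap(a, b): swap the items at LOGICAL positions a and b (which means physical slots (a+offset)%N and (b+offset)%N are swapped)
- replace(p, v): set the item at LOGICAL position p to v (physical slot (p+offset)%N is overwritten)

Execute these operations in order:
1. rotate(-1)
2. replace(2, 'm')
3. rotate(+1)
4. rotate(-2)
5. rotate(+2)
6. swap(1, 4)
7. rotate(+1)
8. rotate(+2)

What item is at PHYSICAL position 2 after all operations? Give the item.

Answer: C

Derivation:
After op 1 (rotate(-1)): offset=4, physical=[A,B,C,D,E], logical=[E,A,B,C,D]
After op 2 (replace(2, 'm')): offset=4, physical=[A,m,C,D,E], logical=[E,A,m,C,D]
After op 3 (rotate(+1)): offset=0, physical=[A,m,C,D,E], logical=[A,m,C,D,E]
After op 4 (rotate(-2)): offset=3, physical=[A,m,C,D,E], logical=[D,E,A,m,C]
After op 5 (rotate(+2)): offset=0, physical=[A,m,C,D,E], logical=[A,m,C,D,E]
After op 6 (swap(1, 4)): offset=0, physical=[A,E,C,D,m], logical=[A,E,C,D,m]
After op 7 (rotate(+1)): offset=1, physical=[A,E,C,D,m], logical=[E,C,D,m,A]
After op 8 (rotate(+2)): offset=3, physical=[A,E,C,D,m], logical=[D,m,A,E,C]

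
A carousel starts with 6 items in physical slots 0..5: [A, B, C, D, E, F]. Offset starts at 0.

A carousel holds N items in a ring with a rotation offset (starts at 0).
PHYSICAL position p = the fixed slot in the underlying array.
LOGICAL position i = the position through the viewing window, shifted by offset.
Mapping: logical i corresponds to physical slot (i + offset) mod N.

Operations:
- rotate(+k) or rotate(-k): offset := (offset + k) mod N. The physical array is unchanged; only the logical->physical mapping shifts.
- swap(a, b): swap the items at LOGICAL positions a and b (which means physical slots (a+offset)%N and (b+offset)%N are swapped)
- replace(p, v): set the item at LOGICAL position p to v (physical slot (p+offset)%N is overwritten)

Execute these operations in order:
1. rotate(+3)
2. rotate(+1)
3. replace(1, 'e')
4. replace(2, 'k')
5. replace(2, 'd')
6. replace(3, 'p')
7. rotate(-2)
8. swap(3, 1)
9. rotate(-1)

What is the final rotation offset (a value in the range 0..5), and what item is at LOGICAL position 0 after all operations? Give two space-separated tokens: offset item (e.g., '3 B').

Answer: 1 p

Derivation:
After op 1 (rotate(+3)): offset=3, physical=[A,B,C,D,E,F], logical=[D,E,F,A,B,C]
After op 2 (rotate(+1)): offset=4, physical=[A,B,C,D,E,F], logical=[E,F,A,B,C,D]
After op 3 (replace(1, 'e')): offset=4, physical=[A,B,C,D,E,e], logical=[E,e,A,B,C,D]
After op 4 (replace(2, 'k')): offset=4, physical=[k,B,C,D,E,e], logical=[E,e,k,B,C,D]
After op 5 (replace(2, 'd')): offset=4, physical=[d,B,C,D,E,e], logical=[E,e,d,B,C,D]
After op 6 (replace(3, 'p')): offset=4, physical=[d,p,C,D,E,e], logical=[E,e,d,p,C,D]
After op 7 (rotate(-2)): offset=2, physical=[d,p,C,D,E,e], logical=[C,D,E,e,d,p]
After op 8 (swap(3, 1)): offset=2, physical=[d,p,C,e,E,D], logical=[C,e,E,D,d,p]
After op 9 (rotate(-1)): offset=1, physical=[d,p,C,e,E,D], logical=[p,C,e,E,D,d]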